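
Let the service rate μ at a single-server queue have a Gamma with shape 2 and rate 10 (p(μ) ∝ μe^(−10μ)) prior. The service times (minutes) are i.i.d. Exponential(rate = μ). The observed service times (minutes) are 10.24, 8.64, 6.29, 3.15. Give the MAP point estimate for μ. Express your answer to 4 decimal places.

The Exponential(rate=μ) likelihood is ∝ μ^n e^(−μΣtᵢ). Here n = 4 and Σtᵢ = 10.24 + 8.64 + 6.29 + 3.15 = 28.32.
Posterior ∝ μe^(−10μ) · μ^4e^(−28.32μ) = μ^5e^(−38.32μ), i.e. Gamma(6, 38.32).
Mode = (a−1)/b = 5/38.32 ≈ 0.1305.

μ̂_MAP = 0.1305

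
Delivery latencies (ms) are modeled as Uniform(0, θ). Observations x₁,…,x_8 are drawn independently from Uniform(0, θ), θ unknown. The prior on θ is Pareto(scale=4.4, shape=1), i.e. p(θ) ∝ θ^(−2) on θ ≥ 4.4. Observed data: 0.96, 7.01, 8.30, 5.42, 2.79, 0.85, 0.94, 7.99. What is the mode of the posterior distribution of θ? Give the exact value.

θ̂_MAP = 8.30

The Uniform(0, θ) likelihood is θ^(−n) for θ ≥ max(xᵢ), zero otherwise. Here max(xᵢ) = 8.30.
Posterior ∝ θ^(−2) · θ^(−8) = θ^(−10) on θ ≥ max(4.4, 8.30) = 8.30.
This density is strictly decreasing in θ, so the posterior mode lies at the lower boundary of the support.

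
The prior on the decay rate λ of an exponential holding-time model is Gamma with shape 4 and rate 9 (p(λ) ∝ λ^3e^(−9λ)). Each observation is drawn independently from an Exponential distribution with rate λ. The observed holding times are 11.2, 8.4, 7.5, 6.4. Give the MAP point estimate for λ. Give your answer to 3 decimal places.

λ̂_MAP = 0.165

The Exponential(rate=λ) likelihood is ∝ λ^n e^(−λΣtᵢ). Here n = 4 and Σtᵢ = 11.2 + 8.4 + 7.5 + 6.4 = 33.5.
Posterior ∝ λ^3e^(−9λ) · λ^4e^(−33.5λ) = λ^7e^(−42.5λ), i.e. Gamma(8, 42.5).
Mode = (a−1)/b = 7/42.5 ≈ 0.165.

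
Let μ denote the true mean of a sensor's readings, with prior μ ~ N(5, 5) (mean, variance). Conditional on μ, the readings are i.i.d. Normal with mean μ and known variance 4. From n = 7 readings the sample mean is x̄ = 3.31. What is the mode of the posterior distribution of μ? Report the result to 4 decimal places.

n = 7, x̄ = 3.31.
For a Normal prior and Normal likelihood with known variance, the posterior is Normal; its mode equals its mean, the precision-weighted average.
Prior precision 1/σ₀² = 1/5 = 0.2; data precision n/σ² = 7/4 = 1.75.
μ̂ = (0.2·5 + 1.75·3.31) / (0.2 + 1.75) = 6.7925/1.95 = 209/60 ≈ 3.4833.

μ̂_MAP = 3.4833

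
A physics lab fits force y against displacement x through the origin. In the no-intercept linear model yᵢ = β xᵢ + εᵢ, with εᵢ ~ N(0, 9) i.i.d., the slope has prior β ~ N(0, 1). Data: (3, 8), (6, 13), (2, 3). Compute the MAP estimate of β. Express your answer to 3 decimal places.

β̂_MAP = 1.862

log p(β | y) = −Σ(yᵢ − βxᵢ)²/(2·9) − β²/(2·1) + const.
Setting the derivative to zero: Σxᵢ(yᵢ − βxᵢ)/9 − β/1 = 0, so β = Σxᵢyᵢ / (Σxᵢ² + σ²/τ²).
Σxᵢyᵢ = 3·8 + 6·13 + 2·3 = 108; Σxᵢ² = 49; σ²/τ² = 9.
β̂_MAP = 108 / (49 + 9) = 108/58 ≈ 1.862.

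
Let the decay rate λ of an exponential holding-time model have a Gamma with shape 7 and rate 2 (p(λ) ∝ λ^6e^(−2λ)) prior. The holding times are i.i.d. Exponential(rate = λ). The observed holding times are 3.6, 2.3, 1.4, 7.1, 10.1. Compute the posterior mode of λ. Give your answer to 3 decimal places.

λ̂_MAP = 0.415

The Exponential(rate=λ) likelihood is ∝ λ^n e^(−λΣtᵢ). Here n = 5 and Σtᵢ = 3.6 + 2.3 + 1.4 + 7.1 + 10.1 = 24.5.
Posterior ∝ λ^6e^(−2λ) · λ^5e^(−24.5λ) = λ^11e^(−26.5λ), i.e. Gamma(12, 26.5).
Mode = (a−1)/b = 11/26.5 ≈ 0.415.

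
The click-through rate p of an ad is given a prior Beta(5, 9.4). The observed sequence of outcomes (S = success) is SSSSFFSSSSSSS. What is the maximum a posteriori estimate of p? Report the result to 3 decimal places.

p̂_MAP = 0.591

Prior: Beta(5, 9.4).
Data: 11 successes in 13 trials (from the sequence). The binomial likelihood contributes p^11(1−p)^2, so the posterior is Beta(5+11, 9.4+2) = Beta(16, 11.4).
For Beta(a, b) with a, b > 1 the mode is (a−1)/(a+b−2) = 15/25.4 ≈ 0.591.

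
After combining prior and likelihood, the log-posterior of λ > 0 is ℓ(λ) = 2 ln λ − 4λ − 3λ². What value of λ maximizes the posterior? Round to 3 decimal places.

ℓ'(λ) = 2/λ − 4 − 6λ. Setting this to zero and multiplying by λ: 6λ² + 4λ − 2 = 0.
λ = (−4 + √(4² + 4·6·2)) / (2·6) = (−4 + √64) / 12 = (−4 + 8)/12 = 1/3.
ℓ''(λ) = −2/λ² − 6 < 0, confirming a maximum.

λ̂_MAP = 0.333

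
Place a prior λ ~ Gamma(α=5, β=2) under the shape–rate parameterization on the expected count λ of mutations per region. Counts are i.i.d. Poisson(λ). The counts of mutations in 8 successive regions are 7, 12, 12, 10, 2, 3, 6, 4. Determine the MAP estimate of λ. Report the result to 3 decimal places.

Σxᵢ = 7+12+12+10+2+3+6+4 = 56, with n = 8.
Posterior ∝ λ^4e^(−2λ) · λ^56e^(−8λ) = λ^60e^(−10λ), i.e. Gamma(shape=61, rate=10).
The mode of a Gamma(a, b) with a ≥ 1 (shape–rate) is (a−1)/b = 60/10 ≈ 6.000.

λ̂_MAP = 6.000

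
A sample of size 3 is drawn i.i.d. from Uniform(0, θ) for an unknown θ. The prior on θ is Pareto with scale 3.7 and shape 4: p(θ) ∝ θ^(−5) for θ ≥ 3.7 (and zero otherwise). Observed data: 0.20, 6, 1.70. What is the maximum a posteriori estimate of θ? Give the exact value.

The Uniform(0, θ) likelihood is θ^(−n) for θ ≥ max(xᵢ), zero otherwise. Here max(xᵢ) = 6.
Posterior ∝ θ^(−5) · θ^(−3) = θ^(−8) on θ ≥ max(3.7, 6) = 6.
This density is strictly decreasing in θ, so the posterior mode lies at the lower boundary of the support.

θ̂_MAP = 6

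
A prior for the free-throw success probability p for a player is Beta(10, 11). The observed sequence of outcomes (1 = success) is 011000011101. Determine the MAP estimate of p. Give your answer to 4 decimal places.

p̂_MAP = 0.4839

Prior: Beta(10, 11).
Data: 6 successes in 12 trials (from the sequence). The binomial likelihood contributes p^6(1−p)^6, so the posterior is Beta(10+6, 11+6) = Beta(16, 17).
For Beta(a, b) with a, b > 1 the mode is (a−1)/(a+b−2) = 15/31 ≈ 0.4839.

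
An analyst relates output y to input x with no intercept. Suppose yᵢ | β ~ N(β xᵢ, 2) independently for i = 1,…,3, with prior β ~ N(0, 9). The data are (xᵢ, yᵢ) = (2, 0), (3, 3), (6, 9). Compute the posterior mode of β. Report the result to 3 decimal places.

β̂_MAP = 1.280

log p(β | y) = −Σ(yᵢ − βxᵢ)²/(2·2) − β²/(2·9) + const.
Setting the derivative to zero: Σxᵢ(yᵢ − βxᵢ)/2 − β/9 = 0, so β = Σxᵢyᵢ / (Σxᵢ² + σ²/τ²).
Σxᵢyᵢ = 2·0 + 3·3 + 6·9 = 63; Σxᵢ² = 49; σ²/τ² = 2/9.
β̂_MAP = 63 / (49 + 2/9) = 63/(443/9) = 567/443 ≈ 1.280.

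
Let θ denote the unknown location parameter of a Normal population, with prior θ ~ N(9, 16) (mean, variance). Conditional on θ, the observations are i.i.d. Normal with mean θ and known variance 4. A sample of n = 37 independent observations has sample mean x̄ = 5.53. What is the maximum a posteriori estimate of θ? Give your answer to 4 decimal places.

n = 37, x̄ = 5.53.
For a Normal prior and Normal likelihood with known variance, the posterior is Normal; its mode equals its mean, the precision-weighted average.
Prior precision 1/σ₀² = 1/16 = 0.0625; data precision n/σ² = 37/4 = 9.25.
θ̂ = (0.0625·9 + 9.25·5.53) / (0.0625 + 9.25) = 51.715/9.3125 = 20686/3725 ≈ 5.5533.

θ̂_MAP = 5.5533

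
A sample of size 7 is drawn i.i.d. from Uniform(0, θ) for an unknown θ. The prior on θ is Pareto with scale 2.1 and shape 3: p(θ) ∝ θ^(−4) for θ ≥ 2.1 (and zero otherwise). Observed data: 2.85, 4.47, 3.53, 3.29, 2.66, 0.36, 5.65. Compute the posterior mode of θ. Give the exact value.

The Uniform(0, θ) likelihood is θ^(−n) for θ ≥ max(xᵢ), zero otherwise. Here max(xᵢ) = 5.65.
Posterior ∝ θ^(−4) · θ^(−7) = θ^(−11) on θ ≥ max(2.1, 5.65) = 5.65.
This density is strictly decreasing in θ, so the posterior mode lies at the lower boundary of the support.

θ̂_MAP = 5.65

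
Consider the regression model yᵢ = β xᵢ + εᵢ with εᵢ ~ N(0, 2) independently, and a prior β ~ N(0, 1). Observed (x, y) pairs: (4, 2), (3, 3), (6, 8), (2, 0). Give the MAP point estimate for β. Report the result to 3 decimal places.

log p(β | y) = −Σ(yᵢ − βxᵢ)²/(2·2) − β²/(2·1) + const.
Setting the derivative to zero: Σxᵢ(yᵢ − βxᵢ)/2 − β/1 = 0, so β = Σxᵢyᵢ / (Σxᵢ² + σ²/τ²).
Σxᵢyᵢ = 4·2 + 3·3 + 6·8 + 2·0 = 65; Σxᵢ² = 65; σ²/τ² = 2.
β̂_MAP = 65 / (65 + 2) = 65/67 ≈ 0.970.

β̂_MAP = 0.970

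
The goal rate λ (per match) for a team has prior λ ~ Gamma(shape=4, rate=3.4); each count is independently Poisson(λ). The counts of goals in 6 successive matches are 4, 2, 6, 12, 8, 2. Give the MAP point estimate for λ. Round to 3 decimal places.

Σxᵢ = 4+2+6+12+8+2 = 34, with n = 6.
Posterior ∝ λ^3e^(−3.4λ) · λ^34e^(−6λ) = λ^37e^(−9.4λ), i.e. Gamma(shape=38, rate=9.4).
The mode of a Gamma(a, b) with a ≥ 1 (shape–rate) is (a−1)/b = 37/9.4 ≈ 3.936.

λ̂_MAP = 3.936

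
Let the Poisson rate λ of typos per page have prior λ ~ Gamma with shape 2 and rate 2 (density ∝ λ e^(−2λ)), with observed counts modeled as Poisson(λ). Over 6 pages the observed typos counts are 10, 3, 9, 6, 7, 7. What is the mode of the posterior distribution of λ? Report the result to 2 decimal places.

Σxᵢ = 10+3+9+6+7+7 = 42, with n = 6.
Posterior ∝ λe^(−2λ) · λ^42e^(−6λ) = λ^43e^(−8λ), i.e. Gamma(shape=44, rate=8).
The mode of a Gamma(a, b) with a ≥ 1 (shape–rate) is (a−1)/b = 43/8 ≈ 5.38.

λ̂_MAP = 5.38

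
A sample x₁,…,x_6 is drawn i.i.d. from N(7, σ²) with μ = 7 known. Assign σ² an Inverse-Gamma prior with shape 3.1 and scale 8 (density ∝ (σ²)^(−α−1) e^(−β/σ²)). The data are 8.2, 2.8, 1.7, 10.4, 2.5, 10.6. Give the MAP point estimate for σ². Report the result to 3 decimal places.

σ̂²_MAP = 7.601

Sum of squared deviations about the known mean: SS = (8.2−7)² + (2.8−7)² + (1.7−7)² + (10.4−7)² + (2.5−7)² + (10.6−7)² = 91.94.
The Normal likelihood contributes (σ²)^(−n/2) exp(−SS/(2σ²)), so the posterior is Inverse-Gamma(α + n/2, β + SS/2) = Inverse-Gamma(6.1, 53.97).
The mode of Inverse-Gamma(a, b) is b/(a+1) = 53.97/7.1 ≈ 7.601.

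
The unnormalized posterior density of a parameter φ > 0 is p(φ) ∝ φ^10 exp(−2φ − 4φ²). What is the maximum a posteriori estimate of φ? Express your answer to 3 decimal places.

φ̂_MAP = 1.000

ℓ'(φ) = 10/φ − 2 − 8φ. Setting this to zero and multiplying by φ: 8φ² + 2φ − 10 = 0.
φ = (−2 + √(2² + 4·8·10)) / (2·8) = (−2 + √324) / 16 = (−2 + 18)/16 = 1.
ℓ''(φ) = −10/φ² − 8 < 0, confirming a maximum.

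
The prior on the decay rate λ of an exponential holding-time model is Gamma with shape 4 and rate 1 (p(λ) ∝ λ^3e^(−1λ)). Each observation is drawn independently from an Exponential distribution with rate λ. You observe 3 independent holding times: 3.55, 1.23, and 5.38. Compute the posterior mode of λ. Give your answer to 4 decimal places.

λ̂_MAP = 0.5376

The Exponential(rate=λ) likelihood is ∝ λ^n e^(−λΣtᵢ). Here n = 3 and Σtᵢ = 3.55 + 1.23 + 5.38 = 10.16.
Posterior ∝ λ^3e^(−1λ) · λ^3e^(−10.16λ) = λ^6e^(−11.16λ), i.e. Gamma(7, 11.16).
Mode = (a−1)/b = 6/11.16 ≈ 0.5376.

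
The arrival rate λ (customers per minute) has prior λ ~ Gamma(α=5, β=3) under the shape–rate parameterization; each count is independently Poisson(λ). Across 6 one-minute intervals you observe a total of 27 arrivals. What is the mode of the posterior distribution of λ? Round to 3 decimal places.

Σxᵢ = 27, n = 6.
Posterior ∝ λ^4e^(−3λ) · λ^27e^(−6λ) = λ^31e^(−9λ), i.e. Gamma(shape=32, rate=9).
The mode of a Gamma(a, b) with a ≥ 1 (shape–rate) is (a−1)/b = 31/9 ≈ 3.444.

λ̂_MAP = 3.444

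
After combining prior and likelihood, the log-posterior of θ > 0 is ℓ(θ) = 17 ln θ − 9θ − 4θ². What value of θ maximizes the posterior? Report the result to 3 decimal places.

ℓ'(θ) = 17/θ − 9 − 8θ. Setting this to zero and multiplying by θ: 8θ² + 9θ − 17 = 0.
θ = (−9 + √(9² + 4·8·17)) / (2·8) = (−9 + √625) / 16 = (−9 + 25)/16 = 1.
ℓ''(θ) = −17/θ² − 8 < 0, confirming a maximum.

θ̂_MAP = 1.000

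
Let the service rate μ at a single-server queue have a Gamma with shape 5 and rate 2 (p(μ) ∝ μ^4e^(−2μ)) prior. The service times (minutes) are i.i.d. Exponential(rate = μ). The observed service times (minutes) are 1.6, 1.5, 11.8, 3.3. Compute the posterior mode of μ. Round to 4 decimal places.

μ̂_MAP = 0.3960

The Exponential(rate=μ) likelihood is ∝ μ^n e^(−μΣtᵢ). Here n = 4 and Σtᵢ = 1.6 + 1.5 + 11.8 + 3.3 = 18.2.
Posterior ∝ μ^4e^(−2μ) · μ^4e^(−18.2μ) = μ^8e^(−20.2μ), i.e. Gamma(9, 20.2).
Mode = (a−1)/b = 8/20.2 ≈ 0.3960.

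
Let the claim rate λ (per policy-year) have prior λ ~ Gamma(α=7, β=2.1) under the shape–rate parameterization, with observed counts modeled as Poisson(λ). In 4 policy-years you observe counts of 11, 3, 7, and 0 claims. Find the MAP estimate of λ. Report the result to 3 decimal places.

λ̂_MAP = 4.426

Σxᵢ = 11+3+7+0 = 21, with n = 4.
Posterior ∝ λ^6e^(−2.1λ) · λ^21e^(−4λ) = λ^27e^(−6.1λ), i.e. Gamma(shape=28, rate=6.1).
The mode of a Gamma(a, b) with a ≥ 1 (shape–rate) is (a−1)/b = 27/6.1 ≈ 4.426.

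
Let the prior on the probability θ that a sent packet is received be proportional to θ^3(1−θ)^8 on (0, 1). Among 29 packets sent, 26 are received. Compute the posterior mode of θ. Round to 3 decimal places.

The prior density ∝ θ^3(1−θ)^8 is the kernel of Beta(4, 9).
Data: 26 successes in 29 trials. The binomial likelihood contributes θ^26(1−θ)^3, so the posterior is Beta(4+26, 9+3) = Beta(30, 12).
For Beta(a, b) with a, b > 1 the mode is (a−1)/(a+b−2) = 29/40 ≈ 0.725.

θ̂_MAP = 0.725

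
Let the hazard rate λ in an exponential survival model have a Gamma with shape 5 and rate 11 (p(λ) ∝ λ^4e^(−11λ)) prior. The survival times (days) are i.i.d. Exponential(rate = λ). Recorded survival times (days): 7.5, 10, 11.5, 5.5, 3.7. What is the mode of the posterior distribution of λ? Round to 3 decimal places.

λ̂_MAP = 0.183

The Exponential(rate=λ) likelihood is ∝ λ^n e^(−λΣtᵢ). Here n = 5 and Σtᵢ = 7.5 + 10 + 11.5 + 5.5 + 3.7 = 38.2.
Posterior ∝ λ^4e^(−11λ) · λ^5e^(−38.2λ) = λ^9e^(−49.2λ), i.e. Gamma(10, 49.2).
Mode = (a−1)/b = 9/49.2 ≈ 0.183.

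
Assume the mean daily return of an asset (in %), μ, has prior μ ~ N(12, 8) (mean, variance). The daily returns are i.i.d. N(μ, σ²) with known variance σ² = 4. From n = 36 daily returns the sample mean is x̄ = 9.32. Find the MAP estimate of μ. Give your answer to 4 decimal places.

μ̂_MAP = 9.3567

n = 36, x̄ = 9.32.
For a Normal prior and Normal likelihood with known variance, the posterior is Normal; its mode equals its mean, the precision-weighted average.
Prior precision 1/σ₀² = 1/8 = 0.125; data precision n/σ² = 36/4 = 9.
μ̂ = (0.125·12 + 9·9.32) / (0.125 + 9) = 85.38/9.125 = 17076/1825 ≈ 9.3567.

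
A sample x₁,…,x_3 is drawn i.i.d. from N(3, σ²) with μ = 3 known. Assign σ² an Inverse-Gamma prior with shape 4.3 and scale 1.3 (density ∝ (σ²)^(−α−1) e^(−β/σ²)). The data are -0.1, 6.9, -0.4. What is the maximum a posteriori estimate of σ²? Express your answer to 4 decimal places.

Sum of squared deviations about the known mean: SS = (-0.1−3)² + (6.9−3)² + (-0.4−3)² = 36.38.
The Normal likelihood contributes (σ²)^(−n/2) exp(−SS/(2σ²)), so the posterior is Inverse-Gamma(α + n/2, β + SS/2) = Inverse-Gamma(5.8, 19.49).
The mode of Inverse-Gamma(a, b) is b/(a+1) = 19.49/6.8 ≈ 2.8662.

σ̂²_MAP = 2.8662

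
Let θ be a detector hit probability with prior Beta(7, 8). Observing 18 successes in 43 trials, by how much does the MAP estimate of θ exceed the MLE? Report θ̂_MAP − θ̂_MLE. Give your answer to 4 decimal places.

MAP − MLE = 0.0100

Posterior is Beta(25, 33); MAP = (25−1)/(58−2) = 24/56 ≈ 0.42857.
MLE ignores the prior: θ̂_MLE = k/n = 18/43 ≈ 0.41860.
Difference = 24/56 − 18/43 = 3/301 ≈ 0.0100.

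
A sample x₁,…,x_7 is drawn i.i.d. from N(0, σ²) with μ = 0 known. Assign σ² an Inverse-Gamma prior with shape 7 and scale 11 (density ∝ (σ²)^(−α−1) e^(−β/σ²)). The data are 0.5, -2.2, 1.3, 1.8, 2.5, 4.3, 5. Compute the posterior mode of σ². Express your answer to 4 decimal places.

Sum of squared deviations about the known mean: SS = (0.5−0)² + (-2.2−0)² + (1.3−0)² + (1.8−0)² + (2.5−0)² + (4.3−0)² + (5−0)² = 59.76.
The Normal likelihood contributes (σ²)^(−n/2) exp(−SS/(2σ²)), so the posterior is Inverse-Gamma(α + n/2, β + SS/2) = Inverse-Gamma(10.5, 40.88).
The mode of Inverse-Gamma(a, b) is b/(a+1) = 40.88/11.5 ≈ 3.5548.

σ̂²_MAP = 3.5548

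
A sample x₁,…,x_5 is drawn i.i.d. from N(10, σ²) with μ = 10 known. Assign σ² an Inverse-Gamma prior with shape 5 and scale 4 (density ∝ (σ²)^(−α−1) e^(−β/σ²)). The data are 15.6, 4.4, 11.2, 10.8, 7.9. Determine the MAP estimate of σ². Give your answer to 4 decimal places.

σ̂²_MAP = 4.5418

Sum of squared deviations about the known mean: SS = (15.6−10)² + (4.4−10)² + (11.2−10)² + (10.8−10)² + (7.9−10)² = 69.21.
The Normal likelihood contributes (σ²)^(−n/2) exp(−SS/(2σ²)), so the posterior is Inverse-Gamma(α + n/2, β + SS/2) = Inverse-Gamma(7.5, 38.605).
The mode of Inverse-Gamma(a, b) is b/(a+1) = 38.605/8.5 ≈ 4.5418.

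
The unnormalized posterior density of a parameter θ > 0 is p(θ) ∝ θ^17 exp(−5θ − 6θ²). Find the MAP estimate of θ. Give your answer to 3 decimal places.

θ̂_MAP = 1.000

ℓ'(θ) = 17/θ − 5 − 12θ. Setting this to zero and multiplying by θ: 12θ² + 5θ − 17 = 0.
θ = (−5 + √(5² + 4·12·17)) / (2·12) = (−5 + √841) / 24 = (−5 + 29)/24 = 1.
ℓ''(θ) = −17/θ² − 12 < 0, confirming a maximum.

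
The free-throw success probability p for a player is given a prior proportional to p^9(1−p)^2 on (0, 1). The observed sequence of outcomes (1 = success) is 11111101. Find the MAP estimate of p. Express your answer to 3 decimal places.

p̂_MAP = 0.842

The prior density ∝ p^9(1−p)^2 is the kernel of Beta(10, 3).
Data: 7 successes in 8 trials (from the sequence). The binomial likelihood contributes p^7(1−p)^1, so the posterior is Beta(10+7, 3+1) = Beta(17, 4).
For Beta(a, b) with a, b > 1 the mode is (a−1)/(a+b−2) = 16/19 ≈ 0.842.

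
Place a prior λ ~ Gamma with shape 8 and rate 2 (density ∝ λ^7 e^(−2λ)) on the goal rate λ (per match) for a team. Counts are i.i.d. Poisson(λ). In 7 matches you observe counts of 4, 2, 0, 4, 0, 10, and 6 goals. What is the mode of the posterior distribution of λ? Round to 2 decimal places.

Σxᵢ = 4+2+0+4+0+10+6 = 26, with n = 7.
Posterior ∝ λ^7e^(−2λ) · λ^26e^(−7λ) = λ^33e^(−9λ), i.e. Gamma(shape=34, rate=9).
The mode of a Gamma(a, b) with a ≥ 1 (shape–rate) is (a−1)/b = 33/9 ≈ 3.67.

λ̂_MAP = 3.67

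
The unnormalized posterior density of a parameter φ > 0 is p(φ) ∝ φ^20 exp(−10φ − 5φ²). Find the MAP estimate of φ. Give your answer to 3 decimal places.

ℓ'(φ) = 20/φ − 10 − 10φ. Setting this to zero and multiplying by φ: 10φ² + 10φ − 20 = 0.
φ = (−10 + √(10² + 4·10·20)) / (2·10) = (−10 + √900) / 20 = (−10 + 30)/20 = 1.
ℓ''(φ) = −20/φ² − 10 < 0, confirming a maximum.

φ̂_MAP = 1.000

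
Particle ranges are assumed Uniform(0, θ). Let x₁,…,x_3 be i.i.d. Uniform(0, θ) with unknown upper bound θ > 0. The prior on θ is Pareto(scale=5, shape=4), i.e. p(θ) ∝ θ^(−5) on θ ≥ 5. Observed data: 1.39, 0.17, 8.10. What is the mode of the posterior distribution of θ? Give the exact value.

The Uniform(0, θ) likelihood is θ^(−n) for θ ≥ max(xᵢ), zero otherwise. Here max(xᵢ) = 8.10.
Posterior ∝ θ^(−5) · θ^(−3) = θ^(−8) on θ ≥ max(5, 8.10) = 8.10.
This density is strictly decreasing in θ, so the posterior mode lies at the lower boundary of the support.

θ̂_MAP = 8.10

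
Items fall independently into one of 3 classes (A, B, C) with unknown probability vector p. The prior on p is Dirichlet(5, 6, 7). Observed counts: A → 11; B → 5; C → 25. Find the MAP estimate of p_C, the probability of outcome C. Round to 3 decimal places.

MAP estimate of p_C = 0.554

The posterior is Dirichlet(αᵢ + nᵢ) = Dirichlet(16, 11, 32).
For a Dirichlet(a₁,…,a_K) with all aᵢ > 1, the mode has j-th component (aⱼ − 1)/(Σaᵢ − K).
Here Σaᵢ = 59 and K = 3, so p_C = (32 − 1)/(59 − 3) = 31/56 ≈ 0.554.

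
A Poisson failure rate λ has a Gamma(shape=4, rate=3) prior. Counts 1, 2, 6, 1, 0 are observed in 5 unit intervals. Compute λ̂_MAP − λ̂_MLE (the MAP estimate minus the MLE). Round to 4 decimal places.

Σxᵢ = 10. Posterior is Gamma(14, 8); MAP = (14−1)/8 = 13/8 ≈ 1.62500.
MLE = x̄ = 10/5 ≈ 2.00000.
Difference = 13/8 − 10/5 = -3/8 ≈ -0.3750.

MAP − MLE = -0.3750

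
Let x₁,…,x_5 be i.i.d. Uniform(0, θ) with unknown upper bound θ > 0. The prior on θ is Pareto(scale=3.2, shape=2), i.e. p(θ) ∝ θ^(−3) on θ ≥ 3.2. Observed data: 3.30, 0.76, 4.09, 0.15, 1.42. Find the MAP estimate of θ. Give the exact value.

θ̂_MAP = 4.09

The Uniform(0, θ) likelihood is θ^(−n) for θ ≥ max(xᵢ), zero otherwise. Here max(xᵢ) = 4.09.
Posterior ∝ θ^(−3) · θ^(−5) = θ^(−8) on θ ≥ max(3.2, 4.09) = 4.09.
This density is strictly decreasing in θ, so the posterior mode lies at the lower boundary of the support.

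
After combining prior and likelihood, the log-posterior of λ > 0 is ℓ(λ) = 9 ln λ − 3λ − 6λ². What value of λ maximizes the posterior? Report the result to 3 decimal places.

ℓ'(λ) = 9/λ − 3 − 12λ. Setting this to zero and multiplying by λ: 12λ² + 3λ − 9 = 0.
λ = (−3 + √(3² + 4·12·9)) / (2·12) = (−3 + √441) / 24 = (−3 + 21)/24 = 3/4.
ℓ''(λ) = −9/λ² − 12 < 0, confirming a maximum.

λ̂_MAP = 0.750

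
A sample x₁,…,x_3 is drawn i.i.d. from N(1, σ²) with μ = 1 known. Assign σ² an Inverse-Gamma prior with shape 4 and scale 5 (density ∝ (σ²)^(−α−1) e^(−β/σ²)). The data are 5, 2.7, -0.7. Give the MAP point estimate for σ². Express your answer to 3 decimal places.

σ̂²_MAP = 2.445

Sum of squared deviations about the known mean: SS = (5−1)² + (2.7−1)² + (-0.7−1)² = 21.78.
The Normal likelihood contributes (σ²)^(−n/2) exp(−SS/(2σ²)), so the posterior is Inverse-Gamma(α + n/2, β + SS/2) = Inverse-Gamma(5.5, 15.89).
The mode of Inverse-Gamma(a, b) is b/(a+1) = 15.89/6.5 ≈ 2.445.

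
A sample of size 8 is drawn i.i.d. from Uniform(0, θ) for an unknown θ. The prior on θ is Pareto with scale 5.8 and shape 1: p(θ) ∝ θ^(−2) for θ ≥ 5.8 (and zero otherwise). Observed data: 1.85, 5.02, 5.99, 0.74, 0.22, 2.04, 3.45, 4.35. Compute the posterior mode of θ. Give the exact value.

θ̂_MAP = 5.99

The Uniform(0, θ) likelihood is θ^(−n) for θ ≥ max(xᵢ), zero otherwise. Here max(xᵢ) = 5.99.
Posterior ∝ θ^(−2) · θ^(−8) = θ^(−10) on θ ≥ max(5.8, 5.99) = 5.99.
This density is strictly decreasing in θ, so the posterior mode lies at the lower boundary of the support.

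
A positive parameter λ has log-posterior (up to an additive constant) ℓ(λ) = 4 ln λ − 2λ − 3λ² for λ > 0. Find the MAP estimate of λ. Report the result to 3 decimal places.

ℓ'(λ) = 4/λ − 2 − 6λ. Setting this to zero and multiplying by λ: 6λ² + 2λ − 4 = 0.
λ = (−2 + √(2² + 4·6·4)) / (2·6) = (−2 + √100) / 12 = (−2 + 10)/12 = 2/3.
ℓ''(λ) = −4/λ² − 6 < 0, confirming a maximum.

λ̂_MAP = 0.667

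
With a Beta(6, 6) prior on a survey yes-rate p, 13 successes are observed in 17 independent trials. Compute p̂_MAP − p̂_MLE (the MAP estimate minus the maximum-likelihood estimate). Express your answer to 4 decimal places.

MAP − MLE = -0.0980

Posterior is Beta(19, 10); MAP = (19−1)/(29−2) = 18/27 ≈ 0.66667.
MLE ignores the prior: p̂_MLE = k/n = 13/17 ≈ 0.76471.
Difference = 18/27 − 13/17 = -5/51 ≈ -0.0980.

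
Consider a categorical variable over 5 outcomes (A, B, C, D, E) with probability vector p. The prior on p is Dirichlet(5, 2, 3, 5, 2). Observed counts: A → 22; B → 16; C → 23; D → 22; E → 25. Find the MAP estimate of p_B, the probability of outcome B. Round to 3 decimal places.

The posterior is Dirichlet(αᵢ + nᵢ) = Dirichlet(27, 18, 26, 27, 27).
For a Dirichlet(a₁,…,a_K) with all aᵢ > 1, the mode has j-th component (aⱼ − 1)/(Σaᵢ − K).
Here Σaᵢ = 125 and K = 5, so p_B = (18 − 1)/(125 − 5) = 17/120 ≈ 0.142.

MAP estimate of p_B = 0.142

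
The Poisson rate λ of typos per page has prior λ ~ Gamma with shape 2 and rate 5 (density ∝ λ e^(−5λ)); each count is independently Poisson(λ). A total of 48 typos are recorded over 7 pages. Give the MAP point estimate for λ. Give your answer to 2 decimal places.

Σxᵢ = 48, n = 7.
Posterior ∝ λe^(−5λ) · λ^48e^(−7λ) = λ^49e^(−12λ), i.e. Gamma(shape=50, rate=12).
The mode of a Gamma(a, b) with a ≥ 1 (shape–rate) is (a−1)/b = 49/12 ≈ 4.08.

λ̂_MAP = 4.08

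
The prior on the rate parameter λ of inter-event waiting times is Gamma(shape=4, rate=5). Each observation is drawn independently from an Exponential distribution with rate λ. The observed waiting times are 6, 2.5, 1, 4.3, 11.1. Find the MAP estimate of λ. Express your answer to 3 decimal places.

The Exponential(rate=λ) likelihood is ∝ λ^n e^(−λΣtᵢ). Here n = 5 and Σtᵢ = 6 + 2.5 + 1 + 4.3 + 11.1 = 24.9.
Posterior ∝ λ^3e^(−5λ) · λ^5e^(−24.9λ) = λ^8e^(−29.9λ), i.e. Gamma(9, 29.9).
Mode = (a−1)/b = 8/29.9 ≈ 0.268.

λ̂_MAP = 0.268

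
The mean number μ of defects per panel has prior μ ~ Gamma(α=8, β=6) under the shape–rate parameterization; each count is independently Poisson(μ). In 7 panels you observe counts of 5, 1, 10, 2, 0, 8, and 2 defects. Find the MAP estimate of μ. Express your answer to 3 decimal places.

Σxᵢ = 5+1+10+2+0+8+2 = 28, with n = 7.
Posterior ∝ μ^7e^(−6μ) · μ^28e^(−7μ) = μ^35e^(−13μ), i.e. Gamma(shape=36, rate=13).
The mode of a Gamma(a, b) with a ≥ 1 (shape–rate) is (a−1)/b = 35/13 ≈ 2.692.

μ̂_MAP = 2.692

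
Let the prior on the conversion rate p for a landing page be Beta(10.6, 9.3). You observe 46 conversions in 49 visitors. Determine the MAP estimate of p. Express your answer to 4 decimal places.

Prior: Beta(10.6, 9.3).
Data: 46 successes in 49 trials. The binomial likelihood contributes p^46(1−p)^3, so the posterior is Beta(10.6+46, 9.3+3) = Beta(56.6, 12.3).
For Beta(a, b) with a, b > 1 the mode is (a−1)/(a+b−2) = 55.6/66.9 ≈ 0.8311.

p̂_MAP = 0.8311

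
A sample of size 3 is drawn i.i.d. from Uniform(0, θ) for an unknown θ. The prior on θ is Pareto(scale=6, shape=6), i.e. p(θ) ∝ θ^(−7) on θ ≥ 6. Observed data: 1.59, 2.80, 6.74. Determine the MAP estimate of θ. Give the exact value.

The Uniform(0, θ) likelihood is θ^(−n) for θ ≥ max(xᵢ), zero otherwise. Here max(xᵢ) = 6.74.
Posterior ∝ θ^(−7) · θ^(−3) = θ^(−10) on θ ≥ max(6, 6.74) = 6.74.
This density is strictly decreasing in θ, so the posterior mode lies at the lower boundary of the support.

θ̂_MAP = 6.74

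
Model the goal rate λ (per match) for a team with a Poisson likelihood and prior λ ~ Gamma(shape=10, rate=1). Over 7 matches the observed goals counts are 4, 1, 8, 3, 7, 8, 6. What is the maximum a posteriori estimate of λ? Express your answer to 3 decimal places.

Σxᵢ = 4+1+8+3+7+8+6 = 37, with n = 7.
Posterior ∝ λ^9e^(−1λ) · λ^37e^(−7λ) = λ^46e^(−8λ), i.e. Gamma(shape=47, rate=8).
The mode of a Gamma(a, b) with a ≥ 1 (shape–rate) is (a−1)/b = 46/8 ≈ 5.750.

λ̂_MAP = 5.750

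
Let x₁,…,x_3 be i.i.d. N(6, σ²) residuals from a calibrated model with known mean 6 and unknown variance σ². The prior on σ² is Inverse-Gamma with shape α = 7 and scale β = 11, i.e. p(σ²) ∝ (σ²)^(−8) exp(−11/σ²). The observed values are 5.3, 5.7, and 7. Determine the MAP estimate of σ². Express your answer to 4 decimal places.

σ̂²_MAP = 1.2411

Sum of squared deviations about the known mean: SS = (5.3−6)² + (5.7−6)² + (7−6)² = 1.58.
The Normal likelihood contributes (σ²)^(−n/2) exp(−SS/(2σ²)), so the posterior is Inverse-Gamma(α + n/2, β + SS/2) = Inverse-Gamma(8.5, 11.79).
The mode of Inverse-Gamma(a, b) is b/(a+1) = 11.79/9.5 ≈ 1.2411.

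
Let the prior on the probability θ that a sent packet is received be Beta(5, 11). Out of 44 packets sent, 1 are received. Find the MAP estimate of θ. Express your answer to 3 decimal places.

Prior: Beta(5, 11).
Data: 1 success in 44 trials. The binomial likelihood contributes θ(1−θ)^43, so the posterior is Beta(5+1, 11+43) = Beta(6, 54).
For Beta(a, b) with a, b > 1 the mode is (a−1)/(a+b−2) = 5/58 ≈ 0.086.

θ̂_MAP = 0.086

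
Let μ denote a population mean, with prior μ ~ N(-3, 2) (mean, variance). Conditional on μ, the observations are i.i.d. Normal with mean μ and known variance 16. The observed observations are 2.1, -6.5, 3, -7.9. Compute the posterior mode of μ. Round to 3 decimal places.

μ̂_MAP = -2.775

n = 4; x̄ = (2.1 + (-6.5) + 3 + (-7.9))/4 = -9.3/4 = -2.325.
For a Normal prior and Normal likelihood with known variance, the posterior is Normal; its mode equals its mean, the precision-weighted average.
Prior precision 1/σ₀² = 1/2 = 0.5; data precision n/σ² = 4/16 = 0.25.
μ̂ = (0.5·(-3) + 0.25·(-2.325)) / (0.5 + 0.25) = (-2.08125)/0.75 = -2.775.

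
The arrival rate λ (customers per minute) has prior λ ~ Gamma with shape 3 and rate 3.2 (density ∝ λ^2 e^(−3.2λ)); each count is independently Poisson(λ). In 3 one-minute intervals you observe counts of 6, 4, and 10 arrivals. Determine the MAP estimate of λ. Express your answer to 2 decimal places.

λ̂_MAP = 3.55

Σxᵢ = 6+4+10 = 20, with n = 3.
Posterior ∝ λ^2e^(−3.2λ) · λ^20e^(−3λ) = λ^22e^(−6.2λ), i.e. Gamma(shape=23, rate=6.2).
The mode of a Gamma(a, b) with a ≥ 1 (shape–rate) is (a−1)/b = 22/6.2 ≈ 3.55.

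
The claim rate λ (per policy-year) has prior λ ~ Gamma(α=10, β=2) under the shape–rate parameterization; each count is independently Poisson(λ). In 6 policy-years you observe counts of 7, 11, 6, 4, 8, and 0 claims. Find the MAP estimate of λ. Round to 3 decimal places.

Σxᵢ = 7+11+6+4+8+0 = 36, with n = 6.
Posterior ∝ λ^9e^(−2λ) · λ^36e^(−6λ) = λ^45e^(−8λ), i.e. Gamma(shape=46, rate=8).
The mode of a Gamma(a, b) with a ≥ 1 (shape–rate) is (a−1)/b = 45/8 ≈ 5.625.

λ̂_MAP = 5.625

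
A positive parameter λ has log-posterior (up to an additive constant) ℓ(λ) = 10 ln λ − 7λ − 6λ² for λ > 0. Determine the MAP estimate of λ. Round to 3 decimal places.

ℓ'(λ) = 10/λ − 7 − 12λ. Setting this to zero and multiplying by λ: 12λ² + 7λ − 10 = 0.
λ = (−7 + √(7² + 4·12·10)) / (2·12) = (−7 + √529) / 24 = (−7 + 23)/24 = 2/3.
ℓ''(λ) = −10/λ² − 12 < 0, confirming a maximum.

λ̂_MAP = 0.667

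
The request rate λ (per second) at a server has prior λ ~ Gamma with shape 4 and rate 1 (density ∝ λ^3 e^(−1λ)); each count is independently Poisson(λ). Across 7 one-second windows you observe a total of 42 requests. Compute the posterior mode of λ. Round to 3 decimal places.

λ̂_MAP = 5.625

Σxᵢ = 42, n = 7.
Posterior ∝ λ^3e^(−1λ) · λ^42e^(−7λ) = λ^45e^(−8λ), i.e. Gamma(shape=46, rate=8).
The mode of a Gamma(a, b) with a ≥ 1 (shape–rate) is (a−1)/b = 45/8 ≈ 5.625.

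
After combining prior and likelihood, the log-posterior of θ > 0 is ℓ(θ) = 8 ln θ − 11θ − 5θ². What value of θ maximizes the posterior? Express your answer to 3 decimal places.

θ̂_MAP = 0.500

ℓ'(θ) = 8/θ − 11 − 10θ. Setting this to zero and multiplying by θ: 10θ² + 11θ − 8 = 0.
θ = (−11 + √(11² + 4·10·8)) / (2·10) = (−11 + √441) / 20 = (−11 + 21)/20 = 1/2.
ℓ''(θ) = −8/θ² − 10 < 0, confirming a maximum.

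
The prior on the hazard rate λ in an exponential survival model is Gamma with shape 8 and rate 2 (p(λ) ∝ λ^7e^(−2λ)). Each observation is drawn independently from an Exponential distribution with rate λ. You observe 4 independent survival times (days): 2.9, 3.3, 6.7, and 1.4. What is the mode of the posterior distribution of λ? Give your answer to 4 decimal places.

The Exponential(rate=λ) likelihood is ∝ λ^n e^(−λΣtᵢ). Here n = 4 and Σtᵢ = 2.9 + 3.3 + 6.7 + 1.4 = 14.3.
Posterior ∝ λ^7e^(−2λ) · λ^4e^(−14.3λ) = λ^11e^(−16.3λ), i.e. Gamma(12, 16.3).
Mode = (a−1)/b = 11/16.3 ≈ 0.6748.

λ̂_MAP = 0.6748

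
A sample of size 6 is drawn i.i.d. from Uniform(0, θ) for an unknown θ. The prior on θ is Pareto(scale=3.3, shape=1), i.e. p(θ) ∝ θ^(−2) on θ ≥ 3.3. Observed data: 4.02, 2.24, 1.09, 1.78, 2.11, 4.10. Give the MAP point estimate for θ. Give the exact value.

θ̂_MAP = 4.10

The Uniform(0, θ) likelihood is θ^(−n) for θ ≥ max(xᵢ), zero otherwise. Here max(xᵢ) = 4.10.
Posterior ∝ θ^(−2) · θ^(−6) = θ^(−8) on θ ≥ max(3.3, 4.10) = 4.10.
This density is strictly decreasing in θ, so the posterior mode lies at the lower boundary of the support.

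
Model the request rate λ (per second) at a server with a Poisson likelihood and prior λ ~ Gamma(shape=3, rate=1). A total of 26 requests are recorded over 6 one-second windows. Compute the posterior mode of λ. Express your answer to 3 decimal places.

Σxᵢ = 26, n = 6.
Posterior ∝ λ^2e^(−1λ) · λ^26e^(−6λ) = λ^28e^(−7λ), i.e. Gamma(shape=29, rate=7).
The mode of a Gamma(a, b) with a ≥ 1 (shape–rate) is (a−1)/b = 28/7 ≈ 4.000.

λ̂_MAP = 4.000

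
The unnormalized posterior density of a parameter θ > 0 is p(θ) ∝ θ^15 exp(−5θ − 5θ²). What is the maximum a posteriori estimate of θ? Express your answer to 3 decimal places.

θ̂_MAP = 1.000

ℓ'(θ) = 15/θ − 5 − 10θ. Setting this to zero and multiplying by θ: 10θ² + 5θ − 15 = 0.
θ = (−5 + √(5² + 4·10·15)) / (2·10) = (−5 + √625) / 20 = (−5 + 25)/20 = 1.
ℓ''(θ) = −15/θ² − 10 < 0, confirming a maximum.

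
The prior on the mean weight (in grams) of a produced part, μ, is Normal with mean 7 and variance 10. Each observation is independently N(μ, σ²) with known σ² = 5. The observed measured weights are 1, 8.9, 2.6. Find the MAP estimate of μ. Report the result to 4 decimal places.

n = 3; x̄ = (1 + 8.9 + 2.6)/3 = 12.5/3 = 25/6 ≈ 4.1667.
For a Normal prior and Normal likelihood with known variance, the posterior is Normal; its mode equals its mean, the precision-weighted average.
Prior precision 1/σ₀² = 1/10 = 0.1; data precision n/σ² = 3/5 = 0.6.
μ̂ = (0.1·7 + 0.6·(25/6)) / (0.1 + 0.6) = 3.2/0.7 = 32/7 ≈ 4.5714.

μ̂_MAP = 4.5714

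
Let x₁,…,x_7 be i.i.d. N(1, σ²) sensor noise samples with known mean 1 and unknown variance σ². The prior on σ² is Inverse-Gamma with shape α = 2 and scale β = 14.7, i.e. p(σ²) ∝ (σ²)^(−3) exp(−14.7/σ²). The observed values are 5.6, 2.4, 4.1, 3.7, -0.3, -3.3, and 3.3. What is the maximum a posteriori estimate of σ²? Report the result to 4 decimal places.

Sum of squared deviations about the known mean: SS = (5.6−1)² + (2.4−1)² + (4.1−1)² + (3.7−1)² + (-0.3−1)² + (-3.3−1)² + (3.3−1)² = 65.49.
The Normal likelihood contributes (σ²)^(−n/2) exp(−SS/(2σ²)), so the posterior is Inverse-Gamma(α + n/2, β + SS/2) = Inverse-Gamma(5.5, 47.445).
The mode of Inverse-Gamma(a, b) is b/(a+1) = 47.445/6.5 ≈ 7.2992.

σ̂²_MAP = 7.2992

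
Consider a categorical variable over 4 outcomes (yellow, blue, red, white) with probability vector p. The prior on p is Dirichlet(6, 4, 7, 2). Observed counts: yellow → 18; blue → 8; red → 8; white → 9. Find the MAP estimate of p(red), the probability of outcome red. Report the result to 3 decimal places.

MAP estimate of p(red) = 0.241

The posterior is Dirichlet(αᵢ + nᵢ) = Dirichlet(24, 12, 15, 11).
For a Dirichlet(a₁,…,a_K) with all aᵢ > 1, the mode has j-th component (aⱼ − 1)/(Σaᵢ − K).
Here Σaᵢ = 62 and K = 4, so p(red) = (15 − 1)/(62 − 4) = 14/58 ≈ 0.241.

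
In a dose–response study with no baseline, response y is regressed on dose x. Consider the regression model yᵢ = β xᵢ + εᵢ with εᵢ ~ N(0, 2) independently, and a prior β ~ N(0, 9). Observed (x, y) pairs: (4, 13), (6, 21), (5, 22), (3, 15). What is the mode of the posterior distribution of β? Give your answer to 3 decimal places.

log p(β | y) = −Σ(yᵢ − βxᵢ)²/(2·2) − β²/(2·9) + const.
Setting the derivative to zero: Σxᵢ(yᵢ − βxᵢ)/2 − β/9 = 0, so β = Σxᵢyᵢ / (Σxᵢ² + σ²/τ²).
Σxᵢyᵢ = 4·13 + 6·21 + 5·22 + 3·15 = 333; Σxᵢ² = 86; σ²/τ² = 2/9.
β̂_MAP = 333 / (86 + 2/9) = 333/(776/9) = 2997/776 ≈ 3.862.

β̂_MAP = 3.862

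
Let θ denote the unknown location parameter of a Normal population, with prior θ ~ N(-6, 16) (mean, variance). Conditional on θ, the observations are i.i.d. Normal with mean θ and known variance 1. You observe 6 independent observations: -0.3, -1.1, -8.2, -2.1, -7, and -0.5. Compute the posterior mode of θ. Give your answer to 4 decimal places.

n = 6; x̄ = ((-0.3) + (-1.1) + (-8.2) + (-2.1) + (-7) + (-0.5))/6 = -19.2/6 = -3.2.
For a Normal prior and Normal likelihood with known variance, the posterior is Normal; its mode equals its mean, the precision-weighted average.
Prior precision 1/σ₀² = 1/16 = 0.0625; data precision n/σ² = 6/1 = 6.
θ̂ = (0.0625·(-6) + 6·(-3.2)) / (0.0625 + 6) = (-19.575)/6.0625 = -1566/485 ≈ -3.2289.

θ̂_MAP = -3.2289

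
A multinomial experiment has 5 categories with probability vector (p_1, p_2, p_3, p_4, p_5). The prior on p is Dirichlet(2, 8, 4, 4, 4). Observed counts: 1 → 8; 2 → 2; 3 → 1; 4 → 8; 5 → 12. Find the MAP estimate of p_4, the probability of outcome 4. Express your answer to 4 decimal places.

The posterior is Dirichlet(αᵢ + nᵢ) = Dirichlet(10, 10, 5, 12, 16).
For a Dirichlet(a₁,…,a_K) with all aᵢ > 1, the mode has j-th component (aⱼ − 1)/(Σaᵢ − K).
Here Σaᵢ = 53 and K = 5, so p_4 = (12 − 1)/(53 − 5) = 11/48 ≈ 0.2292.

MAP estimate: 0.2292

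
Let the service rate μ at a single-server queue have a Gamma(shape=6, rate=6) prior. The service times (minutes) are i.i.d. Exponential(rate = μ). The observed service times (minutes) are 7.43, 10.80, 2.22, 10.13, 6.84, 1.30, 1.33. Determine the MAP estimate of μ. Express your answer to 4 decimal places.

The Exponential(rate=μ) likelihood is ∝ μ^n e^(−μΣtᵢ). Here n = 7 and Σtᵢ = 7.43 + 10.80 + 2.22 + 10.13 + 6.84 + 1.30 + 1.33 = 40.05.
Posterior ∝ μ^5e^(−6μ) · μ^7e^(−40.05μ) = μ^12e^(−46.05μ), i.e. Gamma(13, 46.05).
Mode = (a−1)/b = 12/46.05 ≈ 0.2606.

μ̂_MAP = 0.2606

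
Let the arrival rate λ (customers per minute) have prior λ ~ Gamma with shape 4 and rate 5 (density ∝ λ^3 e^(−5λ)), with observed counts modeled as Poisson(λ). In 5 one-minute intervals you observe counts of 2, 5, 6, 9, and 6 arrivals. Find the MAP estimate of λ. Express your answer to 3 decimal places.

Σxᵢ = 2+5+6+9+6 = 28, with n = 5.
Posterior ∝ λ^3e^(−5λ) · λ^28e^(−5λ) = λ^31e^(−10λ), i.e. Gamma(shape=32, rate=10).
The mode of a Gamma(a, b) with a ≥ 1 (shape–rate) is (a−1)/b = 31/10 ≈ 3.100.

λ̂_MAP = 3.100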